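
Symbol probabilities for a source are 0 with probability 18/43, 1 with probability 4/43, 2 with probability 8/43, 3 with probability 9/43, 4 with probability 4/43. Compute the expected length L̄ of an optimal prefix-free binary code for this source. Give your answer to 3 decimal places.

2.140 bits/symbol

Repeatedly combine the two least-probable nodes; the expected code length is the sum of the merged weights.
merge 4/43 + 4/43 → 8/43
merge 8/43 + 8/43 → 16/43
merge 9/43 + 16/43 → 25/43
merge 18/43 + 25/43 → 1
L = 8/43 + 16/43 + 25/43 + 1 = 92/43 ≈ 2.140 bits/symbol.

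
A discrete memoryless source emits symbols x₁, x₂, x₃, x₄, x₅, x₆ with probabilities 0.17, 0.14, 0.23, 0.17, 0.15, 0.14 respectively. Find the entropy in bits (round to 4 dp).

2.5616 bits

H = −Σ pᵢ log₂ pᵢ.
−0.17·log₂(0.17) = 0.4346
−0.14·log₂(0.14) = 0.3971
−0.23·log₂(0.23) = 0.4877
−0.17·log₂(0.17) = 0.4346
−0.15·log₂(0.15) = 0.4105
−0.14·log₂(0.14) = 0.3971
Sum ≈ 2.5616 → 2.5616 bits.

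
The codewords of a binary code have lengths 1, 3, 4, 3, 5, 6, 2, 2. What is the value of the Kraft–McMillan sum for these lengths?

With common denominator 2^6 = 64: Σ 2^(−ℓᵢ) = 32/64 + 8/64 + 4/64 + 8/64 + 2/64 + 1/64 + 16/64 + 16/64 = 87/64 = 1.359375.

1.359375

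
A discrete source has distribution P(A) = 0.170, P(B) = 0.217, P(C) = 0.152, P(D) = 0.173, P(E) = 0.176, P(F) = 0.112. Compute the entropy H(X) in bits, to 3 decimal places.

2.559 bits

H = −Σ pᵢ log₂ pᵢ.
−0.170·log₂(0.170) = 0.4346
−0.217·log₂(0.217) = 0.4783
−0.152·log₂(0.152) = 0.4131
−0.173·log₂(0.173) = 0.4379
−0.176·log₂(0.176) = 0.4411
−0.112·log₂(0.112) = 0.3537
Sum ≈ 2.5588 → 2.559 bits.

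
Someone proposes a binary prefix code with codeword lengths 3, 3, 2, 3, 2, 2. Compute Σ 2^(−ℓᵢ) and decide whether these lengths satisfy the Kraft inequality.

1.125; no

With common denominator 2^3 = 8: Σ 2^(−ℓᵢ) = 1/8 + 1/8 + 2/8 + 1/8 + 2/8 + 2/8 = 9/8 = 1.125.
Kraft's inequality requires Σ ≤ 1; here Σ = 1.125 > 1, so no such prefix code exists.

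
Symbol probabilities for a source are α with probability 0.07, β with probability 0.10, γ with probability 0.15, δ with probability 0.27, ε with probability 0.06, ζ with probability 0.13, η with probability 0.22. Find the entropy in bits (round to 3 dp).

2.628 bits

H = −Σ pᵢ log₂ pᵢ.
−0.07·log₂(0.07) = 0.2686
−0.10·log₂(0.10) = 0.3322
−0.15·log₂(0.15) = 0.4105
−0.27·log₂(0.27) = 0.5100
−0.06·log₂(0.06) = 0.2435
−0.13·log₂(0.13) = 0.3826
−0.22·log₂(0.22) = 0.4806
Sum ≈ 2.6281 → 2.628 bits.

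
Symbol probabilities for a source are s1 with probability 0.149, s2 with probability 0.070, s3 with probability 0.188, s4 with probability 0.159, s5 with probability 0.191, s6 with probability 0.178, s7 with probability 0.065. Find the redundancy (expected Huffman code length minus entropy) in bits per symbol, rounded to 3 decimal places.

0.047 bits

Entropy H = −Σ p log₂ p ≈ 2.7086 bits.
Huffman merges: 13/200+7/100→27/200; 27/200+149/1000→71/250; 159/1000+89/500→337/1000; 47/250+191/1000→379/1000; 71/250+337/1000→621/1000; 379/1000+621/1000→1. L = 689/250 ≈ 2.7560.
L − H = 2.7560 − 2.7086 = 0.047 bits.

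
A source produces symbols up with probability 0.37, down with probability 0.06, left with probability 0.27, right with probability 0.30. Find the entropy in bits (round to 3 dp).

H = −Σ pᵢ log₂ pᵢ.
−0.37·log₂(0.37) = 0.5307
−0.06·log₂(0.06) = 0.2435
−0.27·log₂(0.27) = 0.5100
−0.30·log₂(0.30) = 0.5211
Sum ≈ 1.8054 → 1.805 bits.

1.805 bits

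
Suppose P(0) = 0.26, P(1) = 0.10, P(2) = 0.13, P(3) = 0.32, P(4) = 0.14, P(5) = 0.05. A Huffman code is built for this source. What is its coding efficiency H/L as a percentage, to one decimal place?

Entropy H = −Σ p log₂ p ≈ 2.3594 bits.
Huffman merges: 1/20+1/10→3/20; 13/100+7/50→27/100; 3/20+13/50→41/100; 27/100+8/25→59/100; 41/100+59/100→1. L = 121/50 ≈ 2.4200.
Efficiency = H/L = 2.3594/2.4200 = 97.5%.

97.5%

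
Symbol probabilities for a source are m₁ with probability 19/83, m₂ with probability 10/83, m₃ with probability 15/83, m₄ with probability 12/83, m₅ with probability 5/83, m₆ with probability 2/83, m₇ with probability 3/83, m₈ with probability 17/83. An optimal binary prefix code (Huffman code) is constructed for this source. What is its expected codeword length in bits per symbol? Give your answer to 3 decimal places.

Repeatedly combine the two least-probable nodes; the expected code length is the sum of the merged weights.
merge 2/83 + 3/83 → 5/83
merge 5/83 + 5/83 → 10/83
merge 10/83 + 10/83 → 20/83
merge 12/83 + 15/83 → 27/83
merge 17/83 + 19/83 → 36/83
merge 20/83 + 27/83 → 47/83
merge 36/83 + 47/83 → 1
L = 5/83 + 10/83 + 20/83 + 27/83 + 36/83 + 47/83 + 1 = 228/83 ≈ 2.747 bits/symbol.

2.747 bits/symbol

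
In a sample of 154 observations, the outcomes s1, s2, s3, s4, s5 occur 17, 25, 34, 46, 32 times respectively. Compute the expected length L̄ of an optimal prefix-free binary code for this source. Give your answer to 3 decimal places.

2.273 bits/symbol

Probabilities are the counts divided by 154.
Repeatedly combine the two least-probable nodes; the expected code length is the sum of the merged weights.
merge 17/154 + 25/154 → 3/11
merge 16/77 + 17/77 → 3/7
merge 3/11 + 23/77 → 4/7
merge 3/7 + 4/7 → 1
L = 3/11 + 3/7 + 4/7 + 1 = 25/11 ≈ 2.273 bits/symbol.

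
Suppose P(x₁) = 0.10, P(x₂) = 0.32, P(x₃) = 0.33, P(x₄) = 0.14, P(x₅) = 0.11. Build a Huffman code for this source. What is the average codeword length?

Repeatedly combine the two least-probable nodes; the expected code length is the sum of the merged weights.
merge 1/10 + 11/100 → 21/100
merge 7/50 + 21/100 → 7/20
merge 8/25 + 33/100 → 13/20
merge 7/20 + 13/20 → 1
L = 21/100 + 7/20 + 13/20 + 1 = 221/100 = 2.21 bits/symbol.

2.21 bits/symbol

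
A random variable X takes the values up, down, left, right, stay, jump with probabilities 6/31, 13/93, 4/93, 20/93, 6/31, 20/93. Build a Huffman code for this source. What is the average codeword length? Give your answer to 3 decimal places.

2.559 bits/symbol

Repeatedly combine the two least-probable nodes; the expected code length is the sum of the merged weights.
merge 4/93 + 13/93 → 17/93
merge 17/93 + 6/31 → 35/93
merge 6/31 + 20/93 → 38/93
merge 20/93 + 35/93 → 55/93
merge 38/93 + 55/93 → 1
L = 17/93 + 35/93 + 38/93 + 55/93 + 1 = 238/93 ≈ 2.559 bits/symbol.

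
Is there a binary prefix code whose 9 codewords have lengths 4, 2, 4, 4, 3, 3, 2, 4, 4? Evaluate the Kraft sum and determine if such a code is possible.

With common denominator 2^4 = 16: Σ 2^(−ℓᵢ) = 1/16 + 4/16 + 1/16 + 1/16 + 2/16 + 2/16 + 4/16 + 1/16 + 1/16 = 17/16 = 1.0625.
Kraft's inequality requires Σ ≤ 1; here Σ = 1.0625 > 1, so no such prefix code exists.

1.0625; no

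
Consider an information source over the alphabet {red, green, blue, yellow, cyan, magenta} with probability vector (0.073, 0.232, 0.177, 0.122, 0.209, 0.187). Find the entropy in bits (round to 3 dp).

2.501 bits

H = −Σ pᵢ log₂ pᵢ.
−0.073·log₂(0.073) = 0.2756
−0.232·log₂(0.232) = 0.4890
−0.177·log₂(0.177) = 0.4422
−0.122·log₂(0.122) = 0.3703
−0.209·log₂(0.209) = 0.4720
−0.187·log₂(0.187) = 0.4523
Sum ≈ 2.5015 → 2.501 bits.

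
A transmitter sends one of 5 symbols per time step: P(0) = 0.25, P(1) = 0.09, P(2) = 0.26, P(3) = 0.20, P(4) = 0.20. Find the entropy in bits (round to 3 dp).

H = −Σ pᵢ log₂ pᵢ.
−0.25·log₂(0.25) = 0.5000
−0.09·log₂(0.09) = 0.3127
−0.26·log₂(0.26) = 0.5053
−0.20·log₂(0.20) = 0.4644
−0.20·log₂(0.20) = 0.4644
Sum ≈ 2.2467 → 2.247 bits.

2.247 bits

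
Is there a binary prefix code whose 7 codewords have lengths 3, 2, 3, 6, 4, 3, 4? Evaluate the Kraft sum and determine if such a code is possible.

0.765625; yes

With common denominator 2^6 = 64: Σ 2^(−ℓᵢ) = 8/64 + 16/64 + 8/64 + 1/64 + 4/64 + 8/64 + 4/64 = 49/64 = 0.765625.
Kraft's inequality requires Σ ≤ 1; here Σ = 0.765625 ≤ 1, so such a prefix code exists.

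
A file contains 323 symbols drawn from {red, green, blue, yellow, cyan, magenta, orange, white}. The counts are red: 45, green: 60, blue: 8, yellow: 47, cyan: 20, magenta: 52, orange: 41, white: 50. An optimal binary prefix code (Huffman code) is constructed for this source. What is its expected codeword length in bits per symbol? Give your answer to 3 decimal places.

2.901 bits/symbol

Probabilities are the counts divided by 323.
Repeatedly combine the two least-probable nodes; the expected code length is the sum of the merged weights.
merge 8/323 + 20/323 → 28/323
merge 28/323 + 41/323 → 69/323
merge 45/323 + 47/323 → 92/323
merge 50/323 + 52/323 → 6/19
merge 60/323 + 69/323 → 129/323
merge 92/323 + 6/19 → 194/323
merge 129/323 + 194/323 → 1
L = 28/323 + 69/323 + 92/323 + 6/19 + 129/323 + 194/323 + 1 = 937/323 ≈ 2.901 bits/symbol.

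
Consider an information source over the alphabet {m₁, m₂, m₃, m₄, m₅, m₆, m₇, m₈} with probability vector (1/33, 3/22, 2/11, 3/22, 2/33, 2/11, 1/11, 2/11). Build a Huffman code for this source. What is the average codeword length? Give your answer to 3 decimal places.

2.909 bits/symbol

Repeatedly combine the two least-probable nodes; the expected code length is the sum of the merged weights.
merge 1/33 + 2/33 → 1/11
merge 1/11 + 1/11 → 2/11
merge 3/22 + 3/22 → 3/11
merge 2/11 + 2/11 → 4/11
merge 2/11 + 2/11 → 4/11
merge 3/11 + 4/11 → 7/11
merge 4/11 + 7/11 → 1
L = 1/11 + 2/11 + 3/11 + 4/11 + 4/11 + 7/11 + 1 = 32/11 ≈ 2.909 bits/symbol.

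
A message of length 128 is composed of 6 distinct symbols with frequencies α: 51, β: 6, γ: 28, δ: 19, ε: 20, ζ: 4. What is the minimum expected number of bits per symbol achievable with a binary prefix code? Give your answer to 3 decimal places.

Probabilities are the counts divided by 128.
Repeatedly combine the two least-probable nodes; the expected code length is the sum of the merged weights.
merge 1/32 + 3/64 → 5/64
merge 5/64 + 19/128 → 29/128
merge 5/32 + 7/32 → 3/8
merge 29/128 + 3/8 → 77/128
merge 51/128 + 77/128 → 1
L = 5/64 + 29/128 + 3/8 + 77/128 + 1 = 73/32 ≈ 2.281 bits/symbol.

2.281 bits/symbol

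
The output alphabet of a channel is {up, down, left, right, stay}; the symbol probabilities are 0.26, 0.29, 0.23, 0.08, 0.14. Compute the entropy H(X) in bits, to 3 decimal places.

2.199 bits

H = −Σ pᵢ log₂ pᵢ.
−0.26·log₂(0.26) = 0.5053
−0.29·log₂(0.29) = 0.5179
−0.23·log₂(0.23) = 0.4877
−0.08·log₂(0.08) = 0.2915
−0.14·log₂(0.14) = 0.3971
Sum ≈ 2.1995 → 2.199 bits.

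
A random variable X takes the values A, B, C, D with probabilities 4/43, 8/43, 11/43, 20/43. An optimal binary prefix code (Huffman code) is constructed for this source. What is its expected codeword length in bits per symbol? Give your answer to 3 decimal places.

1.814 bits/symbol

Repeatedly combine the two least-probable nodes; the expected code length is the sum of the merged weights.
merge 4/43 + 8/43 → 12/43
merge 11/43 + 12/43 → 23/43
merge 20/43 + 23/43 → 1
L = 12/43 + 23/43 + 1 = 78/43 ≈ 1.814 bits/symbol.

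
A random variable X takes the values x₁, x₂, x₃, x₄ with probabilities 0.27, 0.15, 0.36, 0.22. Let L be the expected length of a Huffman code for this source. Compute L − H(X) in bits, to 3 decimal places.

0.068 bits

Entropy H = −Σ p log₂ p ≈ 1.9318 bits.
Huffman merges: 3/20+11/50→37/100; 27/100+9/25→63/100; 37/100+63/100→1. L = 2 ≈ 2.0000.
L − H = 2.0000 − 1.9318 = 0.068 bits.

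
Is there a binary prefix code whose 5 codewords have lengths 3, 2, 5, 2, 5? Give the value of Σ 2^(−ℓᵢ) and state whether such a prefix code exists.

0.6875; yes

With common denominator 2^5 = 32: Σ 2^(−ℓᵢ) = 4/32 + 8/32 + 1/32 + 8/32 + 1/32 = 22/32 = 0.6875.
Kraft's inequality requires Σ ≤ 1; here Σ = 0.6875 ≤ 1, so such a prefix code exists.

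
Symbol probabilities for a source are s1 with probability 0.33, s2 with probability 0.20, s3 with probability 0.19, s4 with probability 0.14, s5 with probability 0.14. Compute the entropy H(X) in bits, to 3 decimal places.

2.242 bits

H = −Σ pᵢ log₂ pᵢ.
−0.33·log₂(0.33) = 0.5278
−0.20·log₂(0.20) = 0.4644
−0.19·log₂(0.19) = 0.4552
−0.14·log₂(0.14) = 0.3971
−0.14·log₂(0.14) = 0.3971
Sum ≈ 2.2417 → 2.242 bits.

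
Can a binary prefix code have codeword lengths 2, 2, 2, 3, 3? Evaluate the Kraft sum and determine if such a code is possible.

With common denominator 2^3 = 8: Σ 2^(−ℓᵢ) = 2/8 + 2/8 + 2/8 + 1/8 + 1/8 = 8/8 = 1.
Kraft's inequality requires Σ ≤ 1; here Σ = 1 ≤ 1, so such a prefix code exists.

1; yes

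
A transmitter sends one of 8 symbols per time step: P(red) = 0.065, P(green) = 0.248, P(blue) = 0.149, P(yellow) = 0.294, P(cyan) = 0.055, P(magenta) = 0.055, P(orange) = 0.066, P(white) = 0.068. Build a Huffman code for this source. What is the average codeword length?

2.699 bits/symbol

Repeatedly combine the two least-probable nodes; the expected code length is the sum of the merged weights.
merge 11/200 + 11/200 → 11/100
merge 13/200 + 33/500 → 131/1000
merge 17/250 + 11/100 → 89/500
merge 131/1000 + 149/1000 → 7/25
merge 89/500 + 31/125 → 213/500
merge 7/25 + 147/500 → 287/500
merge 213/500 + 287/500 → 1
L = 11/100 + 131/1000 + 89/500 + 7/25 + 213/500 + 287/500 + 1 = 2699/1000 = 2.699 bits/symbol.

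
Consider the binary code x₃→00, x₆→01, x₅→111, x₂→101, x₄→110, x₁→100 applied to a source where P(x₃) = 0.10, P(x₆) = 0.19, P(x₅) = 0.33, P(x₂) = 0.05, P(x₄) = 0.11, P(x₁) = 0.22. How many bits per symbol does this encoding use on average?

2.71 bits/symbol

L̄ = Σ pᵢ·ℓᵢ = 0.10·2 + 0.19·2 + 0.33·3 + 0.05·3 + 0.11·3 + 0.22·3 = 2.71 bits/symbol.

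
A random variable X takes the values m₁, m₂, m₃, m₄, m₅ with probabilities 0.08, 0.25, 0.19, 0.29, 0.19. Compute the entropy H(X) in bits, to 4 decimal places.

H = −Σ pᵢ log₂ pᵢ.
−0.08·log₂(0.08) = 0.2915
−0.25·log₂(0.25) = 0.5000
−0.19·log₂(0.19) = 0.4552
−0.29·log₂(0.29) = 0.5179
−0.19·log₂(0.19) = 0.4552
Sum ≈ 2.2199 → 2.2199 bits.

2.2199 bits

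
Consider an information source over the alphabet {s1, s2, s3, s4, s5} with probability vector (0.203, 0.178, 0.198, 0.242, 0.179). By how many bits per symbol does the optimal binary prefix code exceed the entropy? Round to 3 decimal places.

Entropy H = −Σ p log₂ p ≈ 2.3125 bits.
Huffman merges: 89/500+179/1000→357/1000; 99/500+203/1000→401/1000; 121/500+357/1000→599/1000; 401/1000+599/1000→1. L = 2357/1000 ≈ 2.3570.
L − H = 2.3570 − 2.3125 = 0.045 bits.

0.045 bits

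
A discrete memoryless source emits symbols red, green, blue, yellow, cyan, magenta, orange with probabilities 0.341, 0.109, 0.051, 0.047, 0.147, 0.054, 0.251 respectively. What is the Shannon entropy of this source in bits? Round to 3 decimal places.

H = −Σ pᵢ log₂ pᵢ.
−0.341·log₂(0.341) = 0.5293
−0.109·log₂(0.109) = 0.3485
−0.051·log₂(0.051) = 0.2190
−0.047·log₂(0.047) = 0.2073
−0.147·log₂(0.147) = 0.4066
−0.054·log₂(0.054) = 0.2274
−0.251·log₂(0.251) = 0.5006
Sum ≈ 2.4387 → 2.439 bits.

2.439 bits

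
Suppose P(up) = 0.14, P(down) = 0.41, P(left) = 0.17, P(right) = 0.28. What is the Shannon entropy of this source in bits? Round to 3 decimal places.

1.873 bits

H = −Σ pᵢ log₂ pᵢ.
−0.14·log₂(0.14) = 0.3971
−0.41·log₂(0.41) = 0.5274
−0.17·log₂(0.17) = 0.4346
−0.28·log₂(0.28) = 0.5142
Sum ≈ 1.8733 → 1.873 bits.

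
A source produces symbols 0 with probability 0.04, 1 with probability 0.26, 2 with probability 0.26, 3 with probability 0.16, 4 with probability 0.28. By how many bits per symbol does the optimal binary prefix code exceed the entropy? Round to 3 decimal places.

0.066 bits

Entropy H = −Σ p log₂ p ≈ 2.1336 bits.
Huffman merges: 1/25+4/25→1/5; 1/5+13/50→23/50; 13/50+7/25→27/50; 23/50+27/50→1. L = 11/5 ≈ 2.2000.
L − H = 2.2000 − 2.1336 = 0.066 bits.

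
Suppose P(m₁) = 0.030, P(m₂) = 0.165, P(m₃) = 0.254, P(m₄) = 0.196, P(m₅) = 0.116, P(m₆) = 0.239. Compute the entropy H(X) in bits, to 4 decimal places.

H = −Σ pᵢ log₂ pᵢ.
−0.030·log₂(0.030) = 0.1518
−0.165·log₂(0.165) = 0.4289
−0.254·log₂(0.254) = 0.5022
−0.196·log₂(0.196) = 0.4608
−0.116·log₂(0.116) = 0.3605
−0.239·log₂(0.239) = 0.4935
Sum ≈ 2.3977 → 2.3977 bits.

2.3977 bits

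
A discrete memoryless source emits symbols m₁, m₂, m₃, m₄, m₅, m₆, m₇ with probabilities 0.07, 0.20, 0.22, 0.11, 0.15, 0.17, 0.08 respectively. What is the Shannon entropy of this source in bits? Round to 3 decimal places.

2.700 bits

H = −Σ pᵢ log₂ pᵢ.
−0.07·log₂(0.07) = 0.2686
−0.20·log₂(0.20) = 0.4644
−0.22·log₂(0.22) = 0.4806
−0.11·log₂(0.11) = 0.3503
−0.15·log₂(0.15) = 0.4105
−0.17·log₂(0.17) = 0.4346
−0.08·log₂(0.08) = 0.2915
Sum ≈ 2.7004 → 2.700 bits.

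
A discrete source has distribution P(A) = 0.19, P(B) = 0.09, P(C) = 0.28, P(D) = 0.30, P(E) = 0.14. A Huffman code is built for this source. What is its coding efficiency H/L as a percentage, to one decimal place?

98.7%

Entropy H = −Σ p log₂ p ≈ 2.2003 bits.
Huffman merges: 9/100+7/50→23/100; 19/100+23/100→21/50; 7/25+3/10→29/50; 21/50+29/50→1. L = 223/100 ≈ 2.2300.
Efficiency = H/L = 2.2003/2.2300 = 98.7%.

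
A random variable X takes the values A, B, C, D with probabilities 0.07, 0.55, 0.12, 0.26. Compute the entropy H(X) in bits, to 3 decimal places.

H = −Σ pᵢ log₂ pᵢ.
−0.07·log₂(0.07) = 0.2686
−0.55·log₂(0.55) = 0.4744
−0.12·log₂(0.12) = 0.3671
−0.26·log₂(0.26) = 0.5053
Sum ≈ 1.6153 → 1.615 bits.

1.615 bits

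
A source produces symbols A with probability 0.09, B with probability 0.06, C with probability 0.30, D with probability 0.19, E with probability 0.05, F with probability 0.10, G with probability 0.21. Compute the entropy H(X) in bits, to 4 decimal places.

2.5536 bits

H = −Σ pᵢ log₂ pᵢ.
−0.09·log₂(0.09) = 0.3127
−0.06·log₂(0.06) = 0.2435
−0.30·log₂(0.30) = 0.5211
−0.19·log₂(0.19) = 0.4552
−0.05·log₂(0.05) = 0.2161
−0.10·log₂(0.10) = 0.3322
−0.21·log₂(0.21) = 0.4728
Sum ≈ 2.5536 → 2.5536 bits.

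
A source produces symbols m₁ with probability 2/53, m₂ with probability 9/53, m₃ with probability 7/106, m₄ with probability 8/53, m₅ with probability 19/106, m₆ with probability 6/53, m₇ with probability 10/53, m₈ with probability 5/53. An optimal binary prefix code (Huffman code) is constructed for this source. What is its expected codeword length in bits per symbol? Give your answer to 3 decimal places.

2.915 bits/symbol

Repeatedly combine the two least-probable nodes; the expected code length is the sum of the merged weights.
merge 2/53 + 7/106 → 11/106
merge 5/53 + 11/106 → 21/106
merge 6/53 + 8/53 → 14/53
merge 9/53 + 19/106 → 37/106
merge 10/53 + 21/106 → 41/106
merge 14/53 + 37/106 → 65/106
merge 41/106 + 65/106 → 1
L = 11/106 + 21/106 + 14/53 + 37/106 + 41/106 + 65/106 + 1 = 309/106 ≈ 2.915 bits/symbol.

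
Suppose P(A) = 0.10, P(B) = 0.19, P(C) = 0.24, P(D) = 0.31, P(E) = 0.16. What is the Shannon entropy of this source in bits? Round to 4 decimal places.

H = −Σ pᵢ log₂ pᵢ.
−0.10·log₂(0.10) = 0.3322
−0.19·log₂(0.19) = 0.4552
−0.24·log₂(0.24) = 0.4941
−0.31·log₂(0.31) = 0.5238
−0.16·log₂(0.16) = 0.4230
Sum ≈ 2.2284 → 2.2284 bits.

2.2284 bits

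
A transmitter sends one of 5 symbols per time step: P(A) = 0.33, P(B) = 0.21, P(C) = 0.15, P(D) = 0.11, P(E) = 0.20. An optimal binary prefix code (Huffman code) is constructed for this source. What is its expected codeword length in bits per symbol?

2.26 bits/symbol

Repeatedly combine the two least-probable nodes; the expected code length is the sum of the merged weights.
merge 11/100 + 3/20 → 13/50
merge 1/5 + 21/100 → 41/100
merge 13/50 + 33/100 → 59/100
merge 41/100 + 59/100 → 1
L = 13/50 + 41/100 + 59/100 + 1 = 113/50 = 2.26 bits/symbol.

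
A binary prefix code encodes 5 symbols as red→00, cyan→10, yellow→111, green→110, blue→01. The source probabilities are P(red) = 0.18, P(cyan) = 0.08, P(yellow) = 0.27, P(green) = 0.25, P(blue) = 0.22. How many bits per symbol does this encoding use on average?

L̄ = Σ pᵢ·ℓᵢ = 0.18·2 + 0.08·2 + 0.27·3 + 0.25·3 + 0.22·2 = 2.52 bits/symbol.

2.52 bits/symbol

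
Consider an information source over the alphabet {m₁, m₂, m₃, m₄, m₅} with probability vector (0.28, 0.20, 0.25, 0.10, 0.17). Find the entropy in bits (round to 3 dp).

2.245 bits

H = −Σ pᵢ log₂ pᵢ.
−0.28·log₂(0.28) = 0.5142
−0.20·log₂(0.20) = 0.4644
−0.25·log₂(0.25) = 0.5000
−0.10·log₂(0.10) = 0.3322
−0.17·log₂(0.17) = 0.4346
Sum ≈ 2.2454 → 2.245 bits.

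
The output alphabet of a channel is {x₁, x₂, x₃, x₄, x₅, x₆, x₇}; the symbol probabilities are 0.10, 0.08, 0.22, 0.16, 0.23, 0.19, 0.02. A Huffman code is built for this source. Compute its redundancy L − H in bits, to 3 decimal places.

Entropy H = −Σ p log₂ p ≈ 2.5831 bits.
Huffman merges: 1/50+2/25→1/10; 1/10+1/10→1/5; 4/25+19/100→7/20; 1/5+11/50→21/50; 23/100+7/20→29/50; 21/50+29/50→1. L = 53/20 ≈ 2.6500.
L − H = 2.6500 − 2.5831 = 0.067 bits.

0.067 bits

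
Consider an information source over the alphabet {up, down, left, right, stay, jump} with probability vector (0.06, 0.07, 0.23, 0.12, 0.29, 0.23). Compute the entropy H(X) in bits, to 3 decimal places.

2.372 bits

H = −Σ pᵢ log₂ pᵢ.
−0.06·log₂(0.06) = 0.2435
−0.07·log₂(0.07) = 0.2686
−0.23·log₂(0.23) = 0.4877
−0.12·log₂(0.12) = 0.3671
−0.29·log₂(0.29) = 0.5179
−0.23·log₂(0.23) = 0.4877
Sum ≈ 2.3724 → 2.372 bits.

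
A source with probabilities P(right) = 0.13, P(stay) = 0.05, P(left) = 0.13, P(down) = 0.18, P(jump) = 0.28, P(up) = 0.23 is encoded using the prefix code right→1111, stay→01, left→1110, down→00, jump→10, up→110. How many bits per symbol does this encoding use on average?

2.75 bits/symbol

L̄ = Σ pᵢ·ℓᵢ = 0.13·4 + 0.05·2 + 0.13·4 + 0.18·2 + 0.28·2 + 0.23·3 = 2.75 bits/symbol.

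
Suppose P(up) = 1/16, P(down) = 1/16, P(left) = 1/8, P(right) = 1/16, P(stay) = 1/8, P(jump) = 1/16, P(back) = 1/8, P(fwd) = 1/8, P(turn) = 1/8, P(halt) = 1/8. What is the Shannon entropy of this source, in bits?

Each probability is a power of 1/2, so log₂(1/p) is an integer.
H = Σ p·log₂(1/p) = 1/16·4 + 1/16·4 + 1/8·3 + 1/16·4 + 1/8·3 + 1/16·4 + 1/8·3 + 1/8·3 + 1/8·3 + 1/8·3 = 3.25 bits.

3.25 bits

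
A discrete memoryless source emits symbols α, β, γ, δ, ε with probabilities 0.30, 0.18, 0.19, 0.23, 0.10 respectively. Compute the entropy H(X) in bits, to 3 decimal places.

2.241 bits

H = −Σ pᵢ log₂ pᵢ.
−0.30·log₂(0.30) = 0.5211
−0.18·log₂(0.18) = 0.4453
−0.19·log₂(0.19) = 0.4552
−0.23·log₂(0.23) = 0.4877
−0.10·log₂(0.10) = 0.3322
Sum ≈ 2.2415 → 2.241 bits.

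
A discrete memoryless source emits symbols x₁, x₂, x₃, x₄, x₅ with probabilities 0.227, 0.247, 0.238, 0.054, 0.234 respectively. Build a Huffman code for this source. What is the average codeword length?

2.281 bits/symbol

Repeatedly combine the two least-probable nodes; the expected code length is the sum of the merged weights.
merge 27/500 + 227/1000 → 281/1000
merge 117/500 + 119/500 → 59/125
merge 247/1000 + 281/1000 → 66/125
merge 59/125 + 66/125 → 1
L = 281/1000 + 59/125 + 66/125 + 1 = 2281/1000 = 2.281 bits/symbol.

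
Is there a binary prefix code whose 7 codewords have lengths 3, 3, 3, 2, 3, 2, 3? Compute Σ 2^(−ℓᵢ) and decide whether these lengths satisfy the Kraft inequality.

With common denominator 2^3 = 8: Σ 2^(−ℓᵢ) = 1/8 + 1/8 + 1/8 + 2/8 + 1/8 + 2/8 + 1/8 = 9/8 = 1.125.
Kraft's inequality requires Σ ≤ 1; here Σ = 1.125 > 1, so no such prefix code exists.

1.125; no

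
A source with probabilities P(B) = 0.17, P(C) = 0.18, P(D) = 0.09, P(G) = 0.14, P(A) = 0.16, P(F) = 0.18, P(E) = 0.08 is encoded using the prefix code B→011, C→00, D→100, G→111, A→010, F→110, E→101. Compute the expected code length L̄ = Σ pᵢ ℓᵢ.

L̄ = Σ pᵢ·ℓᵢ = 0.17·3 + 0.18·2 + 0.09·3 + 0.14·3 + 0.16·3 + 0.18·3 + 0.08·3 = 2.82 bits/symbol.

2.82 bits/symbol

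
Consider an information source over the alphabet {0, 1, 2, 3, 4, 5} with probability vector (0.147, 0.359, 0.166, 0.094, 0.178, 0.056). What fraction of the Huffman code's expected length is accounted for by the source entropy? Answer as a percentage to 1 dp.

Entropy H = −Σ p log₂ p ≈ 2.3640 bits.
Huffman merges: 7/125+47/500→3/20; 147/1000+3/20→297/1000; 83/500+89/500→43/125; 297/1000+43/125→641/1000; 359/1000+641/1000→1. L = 304/125 ≈ 2.4320.
Efficiency = H/L = 2.3640/2.4320 = 97.2%.

97.2%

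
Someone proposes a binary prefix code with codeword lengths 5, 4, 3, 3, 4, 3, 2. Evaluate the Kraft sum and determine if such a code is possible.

0.78125; yes

With common denominator 2^5 = 32: Σ 2^(−ℓᵢ) = 1/32 + 2/32 + 4/32 + 4/32 + 2/32 + 4/32 + 8/32 = 25/32 = 0.78125.
Kraft's inequality requires Σ ≤ 1; here Σ = 0.78125 ≤ 1, so such a prefix code exists.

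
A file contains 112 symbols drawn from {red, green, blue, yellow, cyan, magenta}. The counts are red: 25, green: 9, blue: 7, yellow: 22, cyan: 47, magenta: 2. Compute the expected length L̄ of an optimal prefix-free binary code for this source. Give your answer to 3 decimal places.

Probabilities are the counts divided by 112.
Repeatedly combine the two least-probable nodes; the expected code length is the sum of the merged weights.
merge 1/56 + 1/16 → 9/112
merge 9/112 + 9/112 → 9/56
merge 9/56 + 11/56 → 5/14
merge 25/112 + 5/14 → 65/112
merge 47/112 + 65/112 → 1
L = 9/112 + 9/56 + 5/14 + 65/112 + 1 = 61/28 ≈ 2.179 bits/symbol.

2.179 bits/symbol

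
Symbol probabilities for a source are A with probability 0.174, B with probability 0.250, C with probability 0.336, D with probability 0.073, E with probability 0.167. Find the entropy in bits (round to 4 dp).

2.1745 bits

H = −Σ pᵢ log₂ pᵢ.
−0.174·log₂(0.174) = 0.4390
−0.250·log₂(0.250) = 0.5000
−0.336·log₂(0.336) = 0.5287
−0.073·log₂(0.073) = 0.2756
−0.167·log₂(0.167) = 0.4312
Sum ≈ 2.1745 → 2.1745 bits.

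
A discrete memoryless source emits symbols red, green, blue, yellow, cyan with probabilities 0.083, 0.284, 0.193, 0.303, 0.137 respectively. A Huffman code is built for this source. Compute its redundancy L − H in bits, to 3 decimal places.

Entropy H = −Σ p log₂ p ≈ 2.1867 bits.
Huffman merges: 83/1000+137/1000→11/50; 193/1000+11/50→413/1000; 71/250+303/1000→587/1000; 413/1000+587/1000→1. L = 111/50 ≈ 2.2200.
L − H = 2.2200 − 2.1867 = 0.033 bits.

0.033 bits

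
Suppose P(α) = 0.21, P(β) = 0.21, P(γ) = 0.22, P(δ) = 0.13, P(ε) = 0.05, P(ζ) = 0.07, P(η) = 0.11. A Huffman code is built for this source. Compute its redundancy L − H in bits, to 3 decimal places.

Entropy H = −Σ p log₂ p ≈ 2.6438 bits.
Huffman merges: 1/20+7/100→3/25; 11/100+3/25→23/100; 13/100+21/100→17/50; 21/100+11/50→43/100; 23/100+17/50→57/100; 43/100+57/100→1. L = 269/100 ≈ 2.6900.
L − H = 2.6900 − 2.6438 = 0.046 bits.

0.046 bits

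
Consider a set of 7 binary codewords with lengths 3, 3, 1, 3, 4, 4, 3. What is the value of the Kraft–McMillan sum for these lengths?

With common denominator 2^4 = 16: Σ 2^(−ℓᵢ) = 2/16 + 2/16 + 8/16 + 2/16 + 1/16 + 1/16 + 2/16 = 18/16 = 1.125.

1.125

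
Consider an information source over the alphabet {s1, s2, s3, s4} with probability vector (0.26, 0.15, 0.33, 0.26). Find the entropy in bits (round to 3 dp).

H = −Σ pᵢ log₂ pᵢ.
−0.26·log₂(0.26) = 0.5053
−0.15·log₂(0.15) = 0.4105
−0.33·log₂(0.33) = 0.5278
−0.26·log₂(0.26) = 0.5053
Sum ≈ 1.9489 → 1.949 bits.

1.949 bits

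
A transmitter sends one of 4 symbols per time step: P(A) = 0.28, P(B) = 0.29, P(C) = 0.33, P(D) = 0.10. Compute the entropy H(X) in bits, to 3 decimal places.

1.892 bits

H = −Σ pᵢ log₂ pᵢ.
−0.28·log₂(0.28) = 0.5142
−0.29·log₂(0.29) = 0.5179
−0.33·log₂(0.33) = 0.5278
−0.10·log₂(0.10) = 0.3322
Sum ≈ 1.8921 → 1.892 bits.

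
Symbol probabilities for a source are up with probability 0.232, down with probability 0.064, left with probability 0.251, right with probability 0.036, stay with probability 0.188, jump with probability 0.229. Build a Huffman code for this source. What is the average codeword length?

Repeatedly combine the two least-probable nodes; the expected code length is the sum of the merged weights.
merge 9/250 + 8/125 → 1/10
merge 1/10 + 47/250 → 36/125
merge 229/1000 + 29/125 → 461/1000
merge 251/1000 + 36/125 → 539/1000
merge 461/1000 + 539/1000 → 1
L = 1/10 + 36/125 + 461/1000 + 539/1000 + 1 = 597/250 = 2.388 bits/symbol.

2.388 bits/symbol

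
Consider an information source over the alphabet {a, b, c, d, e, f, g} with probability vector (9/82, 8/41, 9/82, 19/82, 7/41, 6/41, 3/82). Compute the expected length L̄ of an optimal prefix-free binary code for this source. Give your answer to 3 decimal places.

Repeatedly combine the two least-probable nodes; the expected code length is the sum of the merged weights.
merge 3/82 + 9/82 → 6/41
merge 9/82 + 6/41 → 21/82
merge 6/41 + 7/41 → 13/41
merge 8/41 + 19/82 → 35/82
merge 21/82 + 13/41 → 47/82
merge 35/82 + 47/82 → 1
L = 6/41 + 21/82 + 13/41 + 35/82 + 47/82 + 1 = 223/82 ≈ 2.720 bits/symbol.

2.720 bits/symbol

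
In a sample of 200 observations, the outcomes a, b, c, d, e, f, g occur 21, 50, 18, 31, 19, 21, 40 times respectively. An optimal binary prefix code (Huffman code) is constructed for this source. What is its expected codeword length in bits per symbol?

2.735 bits/symbol

Probabilities are the counts divided by 200.
Repeatedly combine the two least-probable nodes; the expected code length is the sum of the merged weights.
merge 9/100 + 19/200 → 37/200
merge 21/200 + 21/200 → 21/100
merge 31/200 + 37/200 → 17/50
merge 1/5 + 21/100 → 41/100
merge 1/4 + 17/50 → 59/100
merge 41/100 + 59/100 → 1
L = 37/200 + 21/100 + 17/50 + 41/100 + 59/100 + 1 = 547/200 = 2.735 bits/symbol.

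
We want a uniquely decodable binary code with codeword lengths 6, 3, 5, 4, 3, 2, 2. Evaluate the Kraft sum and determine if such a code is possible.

With common denominator 2^6 = 64: Σ 2^(−ℓᵢ) = 1/64 + 8/64 + 2/64 + 4/64 + 8/64 + 16/64 + 16/64 = 55/64 = 0.859375.
Kraft's inequality requires Σ ≤ 1; here Σ = 0.859375 ≤ 1, so such a prefix code exists.

0.859375; yes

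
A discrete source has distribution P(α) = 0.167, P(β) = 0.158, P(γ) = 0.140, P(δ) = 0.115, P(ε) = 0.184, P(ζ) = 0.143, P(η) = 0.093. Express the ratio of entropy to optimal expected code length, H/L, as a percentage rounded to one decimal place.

Entropy H = −Σ p log₂ p ≈ 2.7770 bits.
Huffman merges: 93/1000+23/200→26/125; 7/50+143/1000→283/1000; 79/500+167/1000→13/40; 23/125+26/125→49/125; 283/1000+13/40→76/125; 49/125+76/125→1. L = 352/125 ≈ 2.8160.
Efficiency = H/L = 2.7770/2.8160 = 98.6%.

98.6%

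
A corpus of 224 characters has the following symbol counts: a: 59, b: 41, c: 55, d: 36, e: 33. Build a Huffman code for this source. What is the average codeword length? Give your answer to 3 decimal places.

2.308 bits/symbol

Probabilities are the counts divided by 224.
Repeatedly combine the two least-probable nodes; the expected code length is the sum of the merged weights.
merge 33/224 + 9/56 → 69/224
merge 41/224 + 55/224 → 3/7
merge 59/224 + 69/224 → 4/7
merge 3/7 + 4/7 → 1
L = 69/224 + 3/7 + 4/7 + 1 = 517/224 ≈ 2.308 bits/symbol.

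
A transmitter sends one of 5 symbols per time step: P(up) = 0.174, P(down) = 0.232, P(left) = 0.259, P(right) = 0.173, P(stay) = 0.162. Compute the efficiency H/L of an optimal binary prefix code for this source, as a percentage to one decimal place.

Entropy H = −Σ p log₂ p ≈ 2.2961 bits.
Huffman merges: 81/500+173/1000→67/200; 87/500+29/125→203/500; 259/1000+67/200→297/500; 203/500+297/500→1. L = 467/200 ≈ 2.3350.
Efficiency = H/L = 2.2961/2.3350 = 98.3%.

98.3%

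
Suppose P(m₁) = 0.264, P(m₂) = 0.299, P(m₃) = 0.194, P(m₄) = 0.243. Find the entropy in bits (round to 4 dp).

H = −Σ pᵢ log₂ pᵢ.
−0.264·log₂(0.264) = 0.5072
−0.299·log₂(0.299) = 0.5208
−0.194·log₂(0.194) = 0.4590
−0.243·log₂(0.243) = 0.4960
Sum ≈ 1.9830 → 1.9830 bits.

1.9830 bits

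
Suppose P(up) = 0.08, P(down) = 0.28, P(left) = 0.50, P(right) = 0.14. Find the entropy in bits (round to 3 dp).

1.703 bits

H = −Σ pᵢ log₂ pᵢ.
−0.08·log₂(0.08) = 0.2915
−0.28·log₂(0.28) = 0.5142
−0.50·log₂(0.50) = 0.5000
−0.14·log₂(0.14) = 0.3971
Sum ≈ 1.7028 → 1.703 bits.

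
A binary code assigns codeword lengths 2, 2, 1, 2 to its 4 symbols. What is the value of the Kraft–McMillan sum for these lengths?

With common denominator 2^2 = 4: Σ 2^(−ℓᵢ) = 1/4 + 1/4 + 2/4 + 1/4 = 5/4 = 1.25.

1.25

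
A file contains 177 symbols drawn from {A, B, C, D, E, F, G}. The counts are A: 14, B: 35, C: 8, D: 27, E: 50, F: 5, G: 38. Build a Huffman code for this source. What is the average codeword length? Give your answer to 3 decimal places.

2.531 bits/symbol

Probabilities are the counts divided by 177.
Repeatedly combine the two least-probable nodes; the expected code length is the sum of the merged weights.
merge 5/177 + 8/177 → 13/177
merge 13/177 + 14/177 → 9/59
merge 9/59 + 9/59 → 18/59
merge 35/177 + 38/177 → 73/177
merge 50/177 + 18/59 → 104/177
merge 73/177 + 104/177 → 1
L = 13/177 + 9/59 + 18/59 + 73/177 + 104/177 + 1 = 448/177 ≈ 2.531 bits/symbol.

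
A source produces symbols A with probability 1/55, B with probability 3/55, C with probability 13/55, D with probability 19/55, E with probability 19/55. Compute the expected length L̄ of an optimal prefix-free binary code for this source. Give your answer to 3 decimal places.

Repeatedly combine the two least-probable nodes; the expected code length is the sum of the merged weights.
merge 1/55 + 3/55 → 4/55
merge 4/55 + 13/55 → 17/55
merge 17/55 + 19/55 → 36/55
merge 19/55 + 36/55 → 1
L = 4/55 + 17/55 + 36/55 + 1 = 112/55 ≈ 2.036 bits/symbol.

2.036 bits/symbol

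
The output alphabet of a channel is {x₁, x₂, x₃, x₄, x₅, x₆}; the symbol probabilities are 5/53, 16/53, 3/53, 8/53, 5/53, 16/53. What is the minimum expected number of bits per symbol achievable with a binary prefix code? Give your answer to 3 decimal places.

Repeatedly combine the two least-probable nodes; the expected code length is the sum of the merged weights.
merge 3/53 + 5/53 → 8/53
merge 5/53 + 8/53 → 13/53
merge 8/53 + 13/53 → 21/53
merge 16/53 + 16/53 → 32/53
merge 21/53 + 32/53 → 1
L = 8/53 + 13/53 + 21/53 + 32/53 + 1 = 127/53 ≈ 2.396 bits/symbol.

2.396 bits/symbol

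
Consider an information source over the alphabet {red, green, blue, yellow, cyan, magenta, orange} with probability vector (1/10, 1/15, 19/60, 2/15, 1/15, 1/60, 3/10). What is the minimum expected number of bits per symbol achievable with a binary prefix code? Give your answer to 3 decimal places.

2.467 bits/symbol

Repeatedly combine the two least-probable nodes; the expected code length is the sum of the merged weights.
merge 1/60 + 1/15 → 1/12
merge 1/15 + 1/12 → 3/20
merge 1/10 + 2/15 → 7/30
merge 3/20 + 7/30 → 23/60
merge 3/10 + 19/60 → 37/60
merge 23/60 + 37/60 → 1
L = 1/12 + 3/20 + 7/30 + 23/60 + 37/60 + 1 = 37/15 ≈ 2.467 bits/symbol.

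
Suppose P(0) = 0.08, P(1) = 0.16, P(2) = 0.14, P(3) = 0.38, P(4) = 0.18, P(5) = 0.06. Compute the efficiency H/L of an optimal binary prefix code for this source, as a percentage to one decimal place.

97.9%

Entropy H = −Σ p log₂ p ≈ 2.3309 bits.
Huffman merges: 3/50+2/25→7/50; 7/50+7/50→7/25; 4/25+9/50→17/50; 7/25+17/50→31/50; 19/50+31/50→1. L = 119/50 ≈ 2.3800.
Efficiency = H/L = 2.3309/2.3800 = 97.9%.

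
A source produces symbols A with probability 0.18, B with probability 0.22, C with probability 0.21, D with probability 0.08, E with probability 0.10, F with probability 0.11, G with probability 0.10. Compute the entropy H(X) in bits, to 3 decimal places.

2.705 bits

H = −Σ pᵢ log₂ pᵢ.
−0.18·log₂(0.18) = 0.4453
−0.22·log₂(0.22) = 0.4806
−0.21·log₂(0.21) = 0.4728
−0.08·log₂(0.08) = 0.2915
−0.10·log₂(0.10) = 0.3322
−0.11·log₂(0.11) = 0.3503
−0.10·log₂(0.10) = 0.3322
Sum ≈ 2.7049 → 2.705 bits.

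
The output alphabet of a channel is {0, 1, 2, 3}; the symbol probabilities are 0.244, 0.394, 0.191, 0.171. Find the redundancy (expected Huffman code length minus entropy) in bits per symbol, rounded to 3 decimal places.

0.050 bits

Entropy H = −Σ p log₂ p ≈ 1.9179 bits.
Huffman merges: 171/1000+191/1000→181/500; 61/250+181/500→303/500; 197/500+303/500→1. L = 246/125 ≈ 1.9680.
L − H = 1.9680 − 1.9179 = 0.050 bits.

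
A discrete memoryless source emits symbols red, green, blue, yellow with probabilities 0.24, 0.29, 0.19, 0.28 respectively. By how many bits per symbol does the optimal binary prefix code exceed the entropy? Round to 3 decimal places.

Entropy H = −Σ p log₂ p ≈ 1.9815 bits.
Huffman merges: 19/100+6/25→43/100; 7/25+29/100→57/100; 43/100+57/100→1. L = 2 ≈ 2.0000.
L − H = 2.0000 − 1.9815 = 0.019 bits.

0.019 bits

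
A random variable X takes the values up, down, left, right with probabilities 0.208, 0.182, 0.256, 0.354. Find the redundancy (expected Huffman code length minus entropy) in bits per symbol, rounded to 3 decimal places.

0.048 bits

Entropy H = −Σ p log₂ p ≈ 1.9521 bits.
Huffman merges: 91/500+26/125→39/100; 32/125+177/500→61/100; 39/100+61/100→1. L = 2 ≈ 2.0000.
L − H = 2.0000 − 1.9521 = 0.048 bits.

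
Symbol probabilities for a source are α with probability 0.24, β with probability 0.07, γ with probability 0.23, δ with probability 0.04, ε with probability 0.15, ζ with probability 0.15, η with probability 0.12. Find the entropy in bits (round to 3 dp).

H = −Σ pᵢ log₂ pᵢ.
−0.24·log₂(0.24) = 0.4941
−0.07·log₂(0.07) = 0.2686
−0.23·log₂(0.23) = 0.4877
−0.04·log₂(0.04) = 0.1858
−0.15·log₂(0.15) = 0.4105
−0.15·log₂(0.15) = 0.4105
−0.12·log₂(0.12) = 0.3671
Sum ≈ 2.6243 → 2.624 bits.

2.624 bits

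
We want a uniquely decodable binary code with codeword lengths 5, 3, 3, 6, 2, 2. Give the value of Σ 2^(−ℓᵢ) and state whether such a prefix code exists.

0.796875; yes

With common denominator 2^6 = 64: Σ 2^(−ℓᵢ) = 2/64 + 8/64 + 8/64 + 1/64 + 16/64 + 16/64 = 51/64 = 0.796875.
Kraft's inequality requires Σ ≤ 1; here Σ = 0.796875 ≤ 1, so such a prefix code exists.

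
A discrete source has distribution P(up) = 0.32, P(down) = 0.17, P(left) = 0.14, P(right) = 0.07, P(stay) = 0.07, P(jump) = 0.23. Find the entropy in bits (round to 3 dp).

H = −Σ pᵢ log₂ pᵢ.
−0.32·log₂(0.32) = 0.5260
−0.17·log₂(0.17) = 0.4346
−0.14·log₂(0.14) = 0.3971
−0.07·log₂(0.07) = 0.2686
−0.07·log₂(0.07) = 0.2686
−0.23·log₂(0.23) = 0.4877
Sum ≈ 2.3825 → 2.383 bits.

2.383 bits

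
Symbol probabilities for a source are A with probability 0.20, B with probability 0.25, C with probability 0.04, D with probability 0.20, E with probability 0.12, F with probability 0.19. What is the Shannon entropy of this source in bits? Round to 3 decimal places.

2.437 bits

H = −Σ pᵢ log₂ pᵢ.
−0.20·log₂(0.20) = 0.4644
−0.25·log₂(0.25) = 0.5000
−0.04·log₂(0.04) = 0.1858
−0.20·log₂(0.20) = 0.4644
−0.12·log₂(0.12) = 0.3671
−0.19·log₂(0.19) = 0.4552
Sum ≈ 2.4368 → 2.437 bits.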